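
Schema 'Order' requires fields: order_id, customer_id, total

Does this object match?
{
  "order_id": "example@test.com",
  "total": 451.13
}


Checking required fields...
Missing: customer_id
Invalid - missing required field 'customer_id'


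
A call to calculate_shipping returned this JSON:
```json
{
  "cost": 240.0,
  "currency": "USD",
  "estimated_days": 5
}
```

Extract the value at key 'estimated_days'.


5


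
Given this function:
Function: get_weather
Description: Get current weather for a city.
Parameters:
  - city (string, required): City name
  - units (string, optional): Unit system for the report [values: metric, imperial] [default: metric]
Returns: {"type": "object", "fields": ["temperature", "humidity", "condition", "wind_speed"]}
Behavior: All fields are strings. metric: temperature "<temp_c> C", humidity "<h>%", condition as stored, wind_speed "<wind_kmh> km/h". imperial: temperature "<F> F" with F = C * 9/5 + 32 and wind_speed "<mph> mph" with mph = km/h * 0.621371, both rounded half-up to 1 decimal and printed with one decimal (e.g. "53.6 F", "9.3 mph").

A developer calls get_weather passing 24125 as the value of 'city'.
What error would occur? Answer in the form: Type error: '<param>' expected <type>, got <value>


Spec: 'city' is declared as string; 24125 is an integer.
Type error: 'city' expected string, got 24125


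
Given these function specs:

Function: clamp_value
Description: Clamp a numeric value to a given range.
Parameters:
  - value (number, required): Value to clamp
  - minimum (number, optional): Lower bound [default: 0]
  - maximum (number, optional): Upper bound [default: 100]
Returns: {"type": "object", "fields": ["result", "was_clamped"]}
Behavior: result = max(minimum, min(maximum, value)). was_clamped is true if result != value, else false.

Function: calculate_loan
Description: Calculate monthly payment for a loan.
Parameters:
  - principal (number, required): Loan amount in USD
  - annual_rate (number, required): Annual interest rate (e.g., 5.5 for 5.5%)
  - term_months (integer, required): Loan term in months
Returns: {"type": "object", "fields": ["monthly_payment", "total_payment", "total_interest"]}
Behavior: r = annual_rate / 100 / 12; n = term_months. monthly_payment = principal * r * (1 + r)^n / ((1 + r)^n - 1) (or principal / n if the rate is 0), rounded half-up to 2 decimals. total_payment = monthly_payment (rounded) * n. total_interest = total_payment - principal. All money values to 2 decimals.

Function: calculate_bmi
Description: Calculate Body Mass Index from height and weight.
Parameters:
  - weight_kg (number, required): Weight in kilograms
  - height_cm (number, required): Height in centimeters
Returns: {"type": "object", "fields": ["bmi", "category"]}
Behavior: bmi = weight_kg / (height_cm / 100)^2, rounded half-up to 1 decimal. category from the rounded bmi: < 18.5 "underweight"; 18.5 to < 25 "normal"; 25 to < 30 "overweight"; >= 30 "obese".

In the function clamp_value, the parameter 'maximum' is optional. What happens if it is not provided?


The clamp_value spec declares:
  - maximum (number, optional): Upper bound [default: 100]
It defaults to 100


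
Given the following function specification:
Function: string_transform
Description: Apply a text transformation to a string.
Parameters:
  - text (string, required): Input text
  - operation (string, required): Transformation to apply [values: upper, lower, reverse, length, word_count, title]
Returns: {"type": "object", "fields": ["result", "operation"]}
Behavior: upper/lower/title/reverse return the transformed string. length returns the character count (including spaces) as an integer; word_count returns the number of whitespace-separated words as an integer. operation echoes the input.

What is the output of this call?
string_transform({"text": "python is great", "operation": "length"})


length counts every character including spaces: 15
Output:
{"result": 15, "operation": "length"}


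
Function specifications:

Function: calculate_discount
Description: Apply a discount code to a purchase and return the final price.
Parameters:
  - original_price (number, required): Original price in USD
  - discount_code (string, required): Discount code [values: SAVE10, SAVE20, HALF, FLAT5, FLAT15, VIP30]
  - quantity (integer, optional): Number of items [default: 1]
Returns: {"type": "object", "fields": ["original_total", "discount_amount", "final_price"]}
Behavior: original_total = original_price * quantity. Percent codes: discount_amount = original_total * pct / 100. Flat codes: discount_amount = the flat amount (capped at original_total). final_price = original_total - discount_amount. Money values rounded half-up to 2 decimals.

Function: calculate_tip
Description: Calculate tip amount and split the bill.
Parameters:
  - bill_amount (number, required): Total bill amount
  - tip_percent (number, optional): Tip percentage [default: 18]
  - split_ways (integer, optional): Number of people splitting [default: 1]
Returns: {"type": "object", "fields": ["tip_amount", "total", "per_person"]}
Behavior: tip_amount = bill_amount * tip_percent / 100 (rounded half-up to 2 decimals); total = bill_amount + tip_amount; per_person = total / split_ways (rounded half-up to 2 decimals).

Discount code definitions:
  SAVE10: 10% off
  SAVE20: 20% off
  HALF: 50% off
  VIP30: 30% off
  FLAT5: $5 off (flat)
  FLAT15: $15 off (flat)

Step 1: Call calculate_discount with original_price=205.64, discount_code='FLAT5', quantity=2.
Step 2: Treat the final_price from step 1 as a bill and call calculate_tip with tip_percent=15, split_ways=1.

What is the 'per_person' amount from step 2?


Step 1: calculate_discount(original_price=205.64, discount_code=FLAT5, quantity=2)
  original_total = 205.64 * 2 = 411.28
  FLAT5 = $5 flat: discount_amount = min(5.00, 411.28) = 5.00
  final_price = 411.28 - 5.00 = 406.28
  -> final_price = 406.28
Step 2: calculate_tip(bill_amount=406.28, tip_percent=15, split_ways=1)
  tip_amount = 406.28 * 15/100 = 60.942 -> 60.94
  total = 406.28 + 60.94 = 467.22
  per_person = 467.22 / 1 = 467.22 -> 467.22
  -> per_person = 467.22
$467.22


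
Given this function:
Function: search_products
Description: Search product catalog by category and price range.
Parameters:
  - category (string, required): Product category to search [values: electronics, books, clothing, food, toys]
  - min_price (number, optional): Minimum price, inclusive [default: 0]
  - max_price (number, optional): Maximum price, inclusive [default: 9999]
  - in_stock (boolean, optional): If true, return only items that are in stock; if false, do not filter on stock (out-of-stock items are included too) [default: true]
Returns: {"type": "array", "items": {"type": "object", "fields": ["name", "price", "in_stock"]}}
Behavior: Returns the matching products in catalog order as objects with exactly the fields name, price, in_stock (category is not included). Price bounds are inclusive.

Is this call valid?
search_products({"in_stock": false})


Checking required parameters...
Missing required parameter: category
Invalid - missing required parameter 'category'


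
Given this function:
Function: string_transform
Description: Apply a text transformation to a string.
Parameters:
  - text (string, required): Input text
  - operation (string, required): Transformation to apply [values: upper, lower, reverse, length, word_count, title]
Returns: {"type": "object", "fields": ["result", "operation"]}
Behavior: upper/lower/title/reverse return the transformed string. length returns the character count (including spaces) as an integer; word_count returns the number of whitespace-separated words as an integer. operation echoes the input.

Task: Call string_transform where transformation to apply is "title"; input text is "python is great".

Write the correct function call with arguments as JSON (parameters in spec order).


Mapping each described value to its parameter name:
  'Transformation to apply' -> operation = "title"
  'Input text' -> text = "python is great"
string_transform({"text": "python is great", "operation": "title"})


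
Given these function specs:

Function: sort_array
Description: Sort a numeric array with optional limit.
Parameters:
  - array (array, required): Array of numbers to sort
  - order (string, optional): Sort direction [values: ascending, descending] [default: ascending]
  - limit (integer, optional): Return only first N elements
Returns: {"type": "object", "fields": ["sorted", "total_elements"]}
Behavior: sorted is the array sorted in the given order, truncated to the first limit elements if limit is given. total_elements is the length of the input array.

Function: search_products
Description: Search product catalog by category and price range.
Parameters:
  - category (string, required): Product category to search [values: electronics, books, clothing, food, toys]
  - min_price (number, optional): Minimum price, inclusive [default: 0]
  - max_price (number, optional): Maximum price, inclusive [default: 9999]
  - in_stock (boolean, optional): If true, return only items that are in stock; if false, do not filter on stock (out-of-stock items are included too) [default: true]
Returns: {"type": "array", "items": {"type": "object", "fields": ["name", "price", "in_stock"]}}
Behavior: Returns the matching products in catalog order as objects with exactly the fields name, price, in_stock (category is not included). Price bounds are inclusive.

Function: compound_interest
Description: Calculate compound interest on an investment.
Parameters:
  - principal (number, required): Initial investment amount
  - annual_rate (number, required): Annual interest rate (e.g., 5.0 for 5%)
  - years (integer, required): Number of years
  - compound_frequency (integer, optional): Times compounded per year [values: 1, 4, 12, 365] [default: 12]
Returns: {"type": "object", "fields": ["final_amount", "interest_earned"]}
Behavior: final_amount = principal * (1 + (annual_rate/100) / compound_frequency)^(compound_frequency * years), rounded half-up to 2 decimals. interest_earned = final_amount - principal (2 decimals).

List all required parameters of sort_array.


Parameters of sort_array and their required/optional flag:
  array: required
  order: optional
  limit: optional
array


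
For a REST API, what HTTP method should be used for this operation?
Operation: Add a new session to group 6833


GET = read, POST = create, PUT = update/replace, DELETE = remove
This operation is a create.
POST


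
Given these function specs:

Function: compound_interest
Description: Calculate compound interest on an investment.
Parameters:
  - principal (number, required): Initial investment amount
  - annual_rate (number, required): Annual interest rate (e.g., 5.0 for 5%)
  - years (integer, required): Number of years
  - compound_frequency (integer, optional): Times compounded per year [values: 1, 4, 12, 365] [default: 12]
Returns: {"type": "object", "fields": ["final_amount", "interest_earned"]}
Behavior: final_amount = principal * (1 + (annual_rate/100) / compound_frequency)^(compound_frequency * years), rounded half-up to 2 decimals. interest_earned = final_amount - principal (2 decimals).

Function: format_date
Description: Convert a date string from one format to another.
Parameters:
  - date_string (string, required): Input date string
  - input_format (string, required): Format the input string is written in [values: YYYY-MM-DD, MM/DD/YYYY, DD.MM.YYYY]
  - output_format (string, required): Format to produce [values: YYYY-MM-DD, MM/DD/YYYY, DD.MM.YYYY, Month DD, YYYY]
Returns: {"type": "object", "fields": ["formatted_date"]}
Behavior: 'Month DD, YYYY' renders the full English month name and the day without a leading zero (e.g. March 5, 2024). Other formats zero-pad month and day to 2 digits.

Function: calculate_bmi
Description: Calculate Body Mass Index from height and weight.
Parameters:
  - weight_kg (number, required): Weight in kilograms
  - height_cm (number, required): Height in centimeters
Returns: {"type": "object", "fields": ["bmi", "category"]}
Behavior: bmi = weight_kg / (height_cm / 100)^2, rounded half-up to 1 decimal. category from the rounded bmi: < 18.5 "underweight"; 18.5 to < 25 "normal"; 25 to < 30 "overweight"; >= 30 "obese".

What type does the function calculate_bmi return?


The calculate_bmi spec declares Returns: {"type": "object", "fields": ["bmi", "category"]}
Type:
object


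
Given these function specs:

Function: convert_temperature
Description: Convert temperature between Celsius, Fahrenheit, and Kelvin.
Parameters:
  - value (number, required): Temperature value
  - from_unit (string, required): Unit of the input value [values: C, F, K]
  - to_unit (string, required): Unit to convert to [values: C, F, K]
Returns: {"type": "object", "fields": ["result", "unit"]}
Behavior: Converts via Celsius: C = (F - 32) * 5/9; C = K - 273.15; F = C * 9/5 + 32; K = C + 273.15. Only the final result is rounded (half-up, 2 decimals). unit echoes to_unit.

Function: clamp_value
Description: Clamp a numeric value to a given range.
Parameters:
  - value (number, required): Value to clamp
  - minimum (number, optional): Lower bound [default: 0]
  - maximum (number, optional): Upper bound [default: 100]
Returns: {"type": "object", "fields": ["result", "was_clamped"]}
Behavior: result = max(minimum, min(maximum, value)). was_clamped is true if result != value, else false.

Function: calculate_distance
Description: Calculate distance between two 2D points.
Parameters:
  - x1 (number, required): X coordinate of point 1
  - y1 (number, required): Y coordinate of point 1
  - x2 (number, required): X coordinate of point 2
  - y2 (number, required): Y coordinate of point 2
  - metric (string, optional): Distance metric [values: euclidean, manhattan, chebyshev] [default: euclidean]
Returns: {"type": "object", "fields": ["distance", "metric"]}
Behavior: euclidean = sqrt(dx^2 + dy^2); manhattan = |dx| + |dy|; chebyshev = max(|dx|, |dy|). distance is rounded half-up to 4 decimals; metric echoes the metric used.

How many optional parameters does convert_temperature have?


Parameters of convert_temperature: value (required), from_unit (required), to_unit (required)
Optional count:
0


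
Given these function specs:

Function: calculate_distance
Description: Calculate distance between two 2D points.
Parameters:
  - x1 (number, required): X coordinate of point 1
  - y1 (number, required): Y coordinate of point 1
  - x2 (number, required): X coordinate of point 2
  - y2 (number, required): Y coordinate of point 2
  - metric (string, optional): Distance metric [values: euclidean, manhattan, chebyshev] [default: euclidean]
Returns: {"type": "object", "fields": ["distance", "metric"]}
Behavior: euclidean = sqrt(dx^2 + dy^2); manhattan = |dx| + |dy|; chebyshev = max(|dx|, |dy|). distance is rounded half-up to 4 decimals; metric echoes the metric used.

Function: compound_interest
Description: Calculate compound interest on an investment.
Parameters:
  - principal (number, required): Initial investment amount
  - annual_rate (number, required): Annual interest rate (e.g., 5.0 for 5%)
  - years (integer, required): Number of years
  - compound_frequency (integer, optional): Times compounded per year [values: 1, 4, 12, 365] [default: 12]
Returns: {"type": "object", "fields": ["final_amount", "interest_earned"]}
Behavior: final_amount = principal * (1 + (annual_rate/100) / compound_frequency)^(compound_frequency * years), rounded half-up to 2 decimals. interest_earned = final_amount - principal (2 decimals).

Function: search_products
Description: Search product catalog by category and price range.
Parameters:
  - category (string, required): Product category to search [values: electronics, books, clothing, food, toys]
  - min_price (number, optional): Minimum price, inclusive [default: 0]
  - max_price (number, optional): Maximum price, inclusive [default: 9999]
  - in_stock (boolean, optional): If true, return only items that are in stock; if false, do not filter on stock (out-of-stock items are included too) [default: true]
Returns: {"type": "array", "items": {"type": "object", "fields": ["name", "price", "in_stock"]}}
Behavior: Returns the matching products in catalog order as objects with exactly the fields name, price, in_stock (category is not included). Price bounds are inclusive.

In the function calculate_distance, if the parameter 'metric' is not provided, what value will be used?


The calculate_distance spec declares:
  - metric (string, optional): Distance metric [values: euclidean, manhattan, chebyshev] [default: euclidean]
Default:
euclidean


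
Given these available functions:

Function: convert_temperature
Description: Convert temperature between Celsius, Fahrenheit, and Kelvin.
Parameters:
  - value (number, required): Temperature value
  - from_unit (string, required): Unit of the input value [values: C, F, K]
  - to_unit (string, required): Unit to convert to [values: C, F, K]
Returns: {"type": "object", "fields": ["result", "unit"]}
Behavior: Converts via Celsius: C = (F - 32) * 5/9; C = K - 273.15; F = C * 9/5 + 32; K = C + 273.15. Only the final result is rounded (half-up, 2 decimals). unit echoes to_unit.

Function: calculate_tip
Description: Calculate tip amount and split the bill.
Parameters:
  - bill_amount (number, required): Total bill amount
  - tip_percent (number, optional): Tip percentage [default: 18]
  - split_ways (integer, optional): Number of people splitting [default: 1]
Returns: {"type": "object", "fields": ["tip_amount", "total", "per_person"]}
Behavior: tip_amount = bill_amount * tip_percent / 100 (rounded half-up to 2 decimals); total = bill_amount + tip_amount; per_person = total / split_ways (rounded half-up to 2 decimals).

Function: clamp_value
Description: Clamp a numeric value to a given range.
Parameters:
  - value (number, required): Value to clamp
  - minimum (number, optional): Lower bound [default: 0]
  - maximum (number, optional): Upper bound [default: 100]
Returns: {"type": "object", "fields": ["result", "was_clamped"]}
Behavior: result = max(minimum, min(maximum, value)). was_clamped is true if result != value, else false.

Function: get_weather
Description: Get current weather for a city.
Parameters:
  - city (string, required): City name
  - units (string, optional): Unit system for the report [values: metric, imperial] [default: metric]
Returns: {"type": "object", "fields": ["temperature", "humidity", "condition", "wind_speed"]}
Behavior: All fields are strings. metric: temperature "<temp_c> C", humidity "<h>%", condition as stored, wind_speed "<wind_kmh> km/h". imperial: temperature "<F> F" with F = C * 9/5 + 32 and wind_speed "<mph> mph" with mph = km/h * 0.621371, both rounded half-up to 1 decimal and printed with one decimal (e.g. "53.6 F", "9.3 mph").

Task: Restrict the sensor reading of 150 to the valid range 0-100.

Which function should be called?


The task needs a function whose description is: Clamp a numeric value to a given range.
clamp_value


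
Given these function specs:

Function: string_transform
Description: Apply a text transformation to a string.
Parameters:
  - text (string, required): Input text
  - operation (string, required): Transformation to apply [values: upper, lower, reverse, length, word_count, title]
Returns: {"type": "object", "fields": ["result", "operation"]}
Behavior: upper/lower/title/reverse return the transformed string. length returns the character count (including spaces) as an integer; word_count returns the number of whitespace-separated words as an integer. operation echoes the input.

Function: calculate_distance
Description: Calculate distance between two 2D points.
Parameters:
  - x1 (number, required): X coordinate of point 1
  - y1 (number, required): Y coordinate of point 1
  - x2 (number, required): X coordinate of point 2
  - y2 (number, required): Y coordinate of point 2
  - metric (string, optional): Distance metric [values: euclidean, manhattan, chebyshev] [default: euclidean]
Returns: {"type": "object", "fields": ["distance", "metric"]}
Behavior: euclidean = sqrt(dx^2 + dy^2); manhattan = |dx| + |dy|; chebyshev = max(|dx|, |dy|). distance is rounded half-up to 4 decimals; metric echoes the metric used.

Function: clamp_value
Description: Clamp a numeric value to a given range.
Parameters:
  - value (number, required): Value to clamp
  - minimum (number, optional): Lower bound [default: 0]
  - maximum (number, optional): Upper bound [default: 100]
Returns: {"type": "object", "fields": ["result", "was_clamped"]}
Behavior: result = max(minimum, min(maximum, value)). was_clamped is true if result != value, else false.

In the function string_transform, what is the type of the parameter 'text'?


The string_transform spec declares:
  - text (string, required): Input text
Type:
string


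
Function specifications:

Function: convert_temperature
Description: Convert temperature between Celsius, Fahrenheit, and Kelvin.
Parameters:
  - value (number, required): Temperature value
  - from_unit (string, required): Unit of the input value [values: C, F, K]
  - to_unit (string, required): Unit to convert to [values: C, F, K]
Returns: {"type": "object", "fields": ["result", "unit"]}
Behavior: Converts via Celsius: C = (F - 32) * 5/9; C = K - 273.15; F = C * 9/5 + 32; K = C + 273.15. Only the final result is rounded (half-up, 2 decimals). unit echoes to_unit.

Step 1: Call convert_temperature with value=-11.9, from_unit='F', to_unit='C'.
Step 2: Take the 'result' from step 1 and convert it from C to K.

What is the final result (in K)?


Step 1: convert_temperature(value=-11.9, from_unit=F, to_unit=C)
  To C: (-11.9 - 32) * 5/9 = -24.388889
  Target is C: -24.388889
  Round to 2 decimals: -24.39
  -> result = -24.39 C
Step 2: convert_temperature(value=-24.39, from_unit=C, to_unit=K)
  Input already in C: -24.39
  To K: -24.39 + 273.15 = 248.76
  Round to 2 decimals: 248.76
  -> result = 248.76 K
248.76 K


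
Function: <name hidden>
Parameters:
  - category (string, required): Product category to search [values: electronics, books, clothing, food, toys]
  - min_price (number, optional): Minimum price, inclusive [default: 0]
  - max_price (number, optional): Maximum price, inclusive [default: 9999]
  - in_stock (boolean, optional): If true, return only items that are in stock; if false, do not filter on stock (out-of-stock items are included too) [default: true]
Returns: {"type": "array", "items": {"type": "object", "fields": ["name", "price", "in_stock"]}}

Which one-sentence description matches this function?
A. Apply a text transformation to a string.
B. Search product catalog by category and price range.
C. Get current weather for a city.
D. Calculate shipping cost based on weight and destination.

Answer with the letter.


Parameters category, min_price, max_price, in_stock and return "array" fit: Search product catalog by category and price range.
B


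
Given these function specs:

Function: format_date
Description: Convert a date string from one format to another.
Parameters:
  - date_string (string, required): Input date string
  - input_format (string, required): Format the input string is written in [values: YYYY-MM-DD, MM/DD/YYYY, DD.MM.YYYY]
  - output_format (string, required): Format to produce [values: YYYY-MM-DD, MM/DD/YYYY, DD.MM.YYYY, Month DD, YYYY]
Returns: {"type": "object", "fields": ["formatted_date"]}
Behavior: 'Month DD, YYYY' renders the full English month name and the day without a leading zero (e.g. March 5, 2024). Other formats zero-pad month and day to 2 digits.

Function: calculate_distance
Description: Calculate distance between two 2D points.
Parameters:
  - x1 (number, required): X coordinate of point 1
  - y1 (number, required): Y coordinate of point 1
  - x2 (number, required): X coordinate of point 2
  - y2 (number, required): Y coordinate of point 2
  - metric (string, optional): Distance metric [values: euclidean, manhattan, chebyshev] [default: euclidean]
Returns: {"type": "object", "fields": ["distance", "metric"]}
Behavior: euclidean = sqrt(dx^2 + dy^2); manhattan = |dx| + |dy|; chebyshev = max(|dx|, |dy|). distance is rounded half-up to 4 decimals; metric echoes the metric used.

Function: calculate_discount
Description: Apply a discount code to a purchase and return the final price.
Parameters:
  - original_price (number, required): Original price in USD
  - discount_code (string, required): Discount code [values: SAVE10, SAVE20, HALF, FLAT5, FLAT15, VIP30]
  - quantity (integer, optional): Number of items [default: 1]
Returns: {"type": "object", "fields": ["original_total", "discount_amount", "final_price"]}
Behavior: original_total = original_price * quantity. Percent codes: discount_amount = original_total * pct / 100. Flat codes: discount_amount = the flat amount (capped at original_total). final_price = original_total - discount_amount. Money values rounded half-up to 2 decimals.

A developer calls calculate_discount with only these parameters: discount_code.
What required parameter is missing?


Required parameters: original_price, discount_code
Provided: discount_code
Missing: original_price
original_price


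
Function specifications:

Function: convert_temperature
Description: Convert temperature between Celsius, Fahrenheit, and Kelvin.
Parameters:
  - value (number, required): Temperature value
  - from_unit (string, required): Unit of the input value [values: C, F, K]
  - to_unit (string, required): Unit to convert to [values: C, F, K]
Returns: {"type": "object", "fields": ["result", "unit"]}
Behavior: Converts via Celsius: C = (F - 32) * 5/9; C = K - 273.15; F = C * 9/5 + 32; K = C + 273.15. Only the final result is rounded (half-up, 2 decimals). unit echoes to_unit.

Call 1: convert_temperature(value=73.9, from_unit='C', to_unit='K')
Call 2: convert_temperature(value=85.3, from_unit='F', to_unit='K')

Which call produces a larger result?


Call 1:
  Input already in C: 73.9
  To K: 73.9 + 273.15 = 347.05
  Round to 2 decimals: 347.05
  -> 347.05 K
Call 2:
  To C: (85.3 - 32) * 5/9 = 29.611111
  To K: 29.611111 + 273.15 = 302.761111
  Round to 2 decimals: 302.76
  -> 302.76 K
Call 1 (347.05 K)


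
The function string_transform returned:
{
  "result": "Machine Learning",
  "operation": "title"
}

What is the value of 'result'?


Machine Learning


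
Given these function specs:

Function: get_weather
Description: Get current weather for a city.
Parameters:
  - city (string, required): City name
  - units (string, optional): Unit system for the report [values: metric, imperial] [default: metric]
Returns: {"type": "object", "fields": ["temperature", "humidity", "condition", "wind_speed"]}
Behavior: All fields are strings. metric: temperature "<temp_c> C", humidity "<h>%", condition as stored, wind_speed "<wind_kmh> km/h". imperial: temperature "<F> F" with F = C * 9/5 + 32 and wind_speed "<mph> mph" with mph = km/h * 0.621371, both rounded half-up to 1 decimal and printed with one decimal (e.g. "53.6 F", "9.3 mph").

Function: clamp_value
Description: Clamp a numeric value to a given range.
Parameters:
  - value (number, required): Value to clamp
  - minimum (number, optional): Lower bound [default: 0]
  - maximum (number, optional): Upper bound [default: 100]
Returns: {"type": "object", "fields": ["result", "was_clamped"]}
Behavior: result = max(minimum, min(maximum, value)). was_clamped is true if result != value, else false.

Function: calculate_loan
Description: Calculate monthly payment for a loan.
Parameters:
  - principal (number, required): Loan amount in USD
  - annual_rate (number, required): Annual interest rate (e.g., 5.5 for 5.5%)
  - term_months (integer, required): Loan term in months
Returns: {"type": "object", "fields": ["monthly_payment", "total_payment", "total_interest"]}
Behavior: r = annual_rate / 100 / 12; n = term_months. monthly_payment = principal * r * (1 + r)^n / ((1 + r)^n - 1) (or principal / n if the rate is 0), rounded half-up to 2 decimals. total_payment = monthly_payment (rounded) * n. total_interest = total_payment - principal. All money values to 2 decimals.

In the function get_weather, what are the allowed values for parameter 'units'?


The get_weather spec declares:
  - units (string, optional): Unit system for the report [values: metric, imperial] [default: metric]
Allowed values:
metric, imperial


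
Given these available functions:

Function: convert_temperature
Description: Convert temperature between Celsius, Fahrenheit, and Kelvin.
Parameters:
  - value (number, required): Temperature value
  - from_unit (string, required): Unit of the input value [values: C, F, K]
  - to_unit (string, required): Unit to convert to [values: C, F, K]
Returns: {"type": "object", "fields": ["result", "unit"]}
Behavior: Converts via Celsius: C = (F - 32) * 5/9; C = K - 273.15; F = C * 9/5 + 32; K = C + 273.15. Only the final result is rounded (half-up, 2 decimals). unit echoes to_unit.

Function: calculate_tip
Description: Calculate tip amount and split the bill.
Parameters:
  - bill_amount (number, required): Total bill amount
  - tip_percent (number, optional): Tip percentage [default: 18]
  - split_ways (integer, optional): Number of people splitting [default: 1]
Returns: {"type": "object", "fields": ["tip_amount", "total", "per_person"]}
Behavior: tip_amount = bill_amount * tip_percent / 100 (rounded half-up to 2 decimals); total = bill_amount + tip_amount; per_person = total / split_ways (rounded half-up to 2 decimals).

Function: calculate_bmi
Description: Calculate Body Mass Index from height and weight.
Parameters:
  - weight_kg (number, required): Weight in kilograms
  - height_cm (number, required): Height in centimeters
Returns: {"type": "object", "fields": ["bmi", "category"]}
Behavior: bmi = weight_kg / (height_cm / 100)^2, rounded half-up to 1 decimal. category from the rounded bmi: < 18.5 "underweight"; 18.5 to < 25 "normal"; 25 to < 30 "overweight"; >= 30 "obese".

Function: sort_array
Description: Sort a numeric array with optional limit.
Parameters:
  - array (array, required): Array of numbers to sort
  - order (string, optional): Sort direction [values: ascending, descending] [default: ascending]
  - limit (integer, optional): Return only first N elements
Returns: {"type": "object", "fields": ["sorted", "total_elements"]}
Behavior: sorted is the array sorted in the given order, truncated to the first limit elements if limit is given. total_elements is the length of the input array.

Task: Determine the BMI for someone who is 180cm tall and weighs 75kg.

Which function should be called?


The task needs a function whose description is: Calculate Body Mass Index from height and weight.
calculate_bmi


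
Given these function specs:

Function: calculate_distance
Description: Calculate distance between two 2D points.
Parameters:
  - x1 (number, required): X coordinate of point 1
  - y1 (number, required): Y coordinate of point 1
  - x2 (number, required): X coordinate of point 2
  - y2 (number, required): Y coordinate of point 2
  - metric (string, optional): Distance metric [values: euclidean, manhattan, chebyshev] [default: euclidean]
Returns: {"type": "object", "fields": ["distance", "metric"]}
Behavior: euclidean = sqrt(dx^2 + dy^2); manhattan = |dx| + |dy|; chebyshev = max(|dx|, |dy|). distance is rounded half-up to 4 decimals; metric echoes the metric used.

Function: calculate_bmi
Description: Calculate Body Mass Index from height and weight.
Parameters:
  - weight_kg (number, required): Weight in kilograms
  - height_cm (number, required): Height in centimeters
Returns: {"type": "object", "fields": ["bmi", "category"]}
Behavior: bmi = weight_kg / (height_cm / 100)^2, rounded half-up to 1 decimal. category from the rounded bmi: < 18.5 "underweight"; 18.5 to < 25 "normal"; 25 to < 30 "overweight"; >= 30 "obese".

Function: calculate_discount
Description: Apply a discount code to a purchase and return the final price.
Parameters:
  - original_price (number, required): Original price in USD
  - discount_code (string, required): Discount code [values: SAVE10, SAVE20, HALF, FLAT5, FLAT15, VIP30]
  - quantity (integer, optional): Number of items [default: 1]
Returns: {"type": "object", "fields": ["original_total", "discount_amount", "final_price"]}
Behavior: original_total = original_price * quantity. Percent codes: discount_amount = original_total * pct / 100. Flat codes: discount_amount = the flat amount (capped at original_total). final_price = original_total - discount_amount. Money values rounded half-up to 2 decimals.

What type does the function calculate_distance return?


The calculate_distance spec declares Returns: {"type": "object", "fields": ["distance", "metric"]}
Type:
object


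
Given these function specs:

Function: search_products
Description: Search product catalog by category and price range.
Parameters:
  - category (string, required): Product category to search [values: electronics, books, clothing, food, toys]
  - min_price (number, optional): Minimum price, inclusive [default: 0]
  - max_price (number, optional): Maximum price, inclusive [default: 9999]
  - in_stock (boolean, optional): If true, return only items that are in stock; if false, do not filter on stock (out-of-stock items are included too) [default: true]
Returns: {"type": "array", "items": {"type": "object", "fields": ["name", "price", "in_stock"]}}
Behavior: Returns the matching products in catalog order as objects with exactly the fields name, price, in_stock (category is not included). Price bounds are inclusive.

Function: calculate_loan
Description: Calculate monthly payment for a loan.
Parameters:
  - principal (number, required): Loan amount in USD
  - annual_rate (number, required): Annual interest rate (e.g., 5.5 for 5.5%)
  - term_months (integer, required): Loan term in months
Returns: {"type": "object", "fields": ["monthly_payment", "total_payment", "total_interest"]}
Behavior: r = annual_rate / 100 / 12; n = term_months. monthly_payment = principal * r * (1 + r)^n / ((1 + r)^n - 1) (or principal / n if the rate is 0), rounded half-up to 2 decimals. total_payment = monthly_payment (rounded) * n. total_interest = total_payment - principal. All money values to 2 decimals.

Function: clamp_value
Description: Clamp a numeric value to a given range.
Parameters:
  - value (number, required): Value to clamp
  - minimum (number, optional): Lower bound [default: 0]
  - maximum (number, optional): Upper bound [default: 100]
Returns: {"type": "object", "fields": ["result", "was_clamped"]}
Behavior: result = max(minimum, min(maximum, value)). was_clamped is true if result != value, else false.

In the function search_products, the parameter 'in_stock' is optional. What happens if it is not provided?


The search_products spec declares:
  - in_stock (boolean, optional): If true, return only items that are in stock; if false, do not filter on stock (out-of-stock items are included too) [default: true]
It defaults to true


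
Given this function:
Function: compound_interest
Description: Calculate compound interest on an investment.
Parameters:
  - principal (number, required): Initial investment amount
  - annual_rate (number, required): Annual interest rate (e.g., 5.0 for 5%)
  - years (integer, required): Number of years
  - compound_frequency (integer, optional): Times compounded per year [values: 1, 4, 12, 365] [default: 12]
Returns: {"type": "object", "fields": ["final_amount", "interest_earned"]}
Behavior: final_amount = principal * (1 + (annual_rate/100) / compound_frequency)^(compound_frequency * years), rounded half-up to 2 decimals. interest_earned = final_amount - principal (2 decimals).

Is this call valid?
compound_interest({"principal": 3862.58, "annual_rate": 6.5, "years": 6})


Checking all required parameters present and types match... All valid.
Valid


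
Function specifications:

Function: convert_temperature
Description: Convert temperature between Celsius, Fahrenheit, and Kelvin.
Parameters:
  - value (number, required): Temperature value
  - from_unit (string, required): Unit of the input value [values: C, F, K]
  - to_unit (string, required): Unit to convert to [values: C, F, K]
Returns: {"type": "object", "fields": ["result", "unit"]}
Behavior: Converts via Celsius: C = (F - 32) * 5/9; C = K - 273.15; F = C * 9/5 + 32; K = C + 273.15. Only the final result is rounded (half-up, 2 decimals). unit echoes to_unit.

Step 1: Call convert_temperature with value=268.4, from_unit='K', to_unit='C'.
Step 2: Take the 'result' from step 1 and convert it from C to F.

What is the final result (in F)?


Step 1: convert_temperature(value=268.4, from_unit=K, to_unit=C)
  To C: 268.4 - 273.15 = -4.75
  Target is C: -4.75
  Round to 2 decimals: -4.75
  -> result = -4.75 C
Step 2: convert_temperature(value=-4.75, from_unit=C, to_unit=F)
  Input already in C: -4.75
  To F: -4.75 * 9/5 + 32 = 23.45
  Round to 2 decimals: 23.45
  -> result = 23.45 F
23.45 F


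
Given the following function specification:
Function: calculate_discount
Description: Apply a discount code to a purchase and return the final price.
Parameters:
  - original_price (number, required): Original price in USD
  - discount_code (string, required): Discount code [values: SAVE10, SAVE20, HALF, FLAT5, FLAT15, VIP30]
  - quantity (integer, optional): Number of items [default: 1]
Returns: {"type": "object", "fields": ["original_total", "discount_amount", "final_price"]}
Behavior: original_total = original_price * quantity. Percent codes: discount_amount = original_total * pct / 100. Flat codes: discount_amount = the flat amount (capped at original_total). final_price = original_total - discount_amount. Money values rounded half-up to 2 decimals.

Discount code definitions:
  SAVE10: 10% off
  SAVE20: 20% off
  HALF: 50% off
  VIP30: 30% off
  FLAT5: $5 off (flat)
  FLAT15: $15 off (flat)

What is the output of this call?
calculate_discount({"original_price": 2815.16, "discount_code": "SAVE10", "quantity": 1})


original_total = 2815.16 * 1 = 2815.16
SAVE10 = 10% off: discount_amount = 2815.16 * 10/100 = 281.516 -> 281.52
final_price = 2815.16 - 281.52 = 2533.64
Output:
{"original_total": 2815.16, "discount_amount": 281.52, "final_price": 2533.64}


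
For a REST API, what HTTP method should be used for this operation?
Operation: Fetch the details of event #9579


GET = read, POST = create, PUT = update/replace, DELETE = remove
This operation is a read.
GET


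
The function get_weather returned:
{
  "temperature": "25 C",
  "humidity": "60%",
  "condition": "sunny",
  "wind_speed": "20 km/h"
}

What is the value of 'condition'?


sunny


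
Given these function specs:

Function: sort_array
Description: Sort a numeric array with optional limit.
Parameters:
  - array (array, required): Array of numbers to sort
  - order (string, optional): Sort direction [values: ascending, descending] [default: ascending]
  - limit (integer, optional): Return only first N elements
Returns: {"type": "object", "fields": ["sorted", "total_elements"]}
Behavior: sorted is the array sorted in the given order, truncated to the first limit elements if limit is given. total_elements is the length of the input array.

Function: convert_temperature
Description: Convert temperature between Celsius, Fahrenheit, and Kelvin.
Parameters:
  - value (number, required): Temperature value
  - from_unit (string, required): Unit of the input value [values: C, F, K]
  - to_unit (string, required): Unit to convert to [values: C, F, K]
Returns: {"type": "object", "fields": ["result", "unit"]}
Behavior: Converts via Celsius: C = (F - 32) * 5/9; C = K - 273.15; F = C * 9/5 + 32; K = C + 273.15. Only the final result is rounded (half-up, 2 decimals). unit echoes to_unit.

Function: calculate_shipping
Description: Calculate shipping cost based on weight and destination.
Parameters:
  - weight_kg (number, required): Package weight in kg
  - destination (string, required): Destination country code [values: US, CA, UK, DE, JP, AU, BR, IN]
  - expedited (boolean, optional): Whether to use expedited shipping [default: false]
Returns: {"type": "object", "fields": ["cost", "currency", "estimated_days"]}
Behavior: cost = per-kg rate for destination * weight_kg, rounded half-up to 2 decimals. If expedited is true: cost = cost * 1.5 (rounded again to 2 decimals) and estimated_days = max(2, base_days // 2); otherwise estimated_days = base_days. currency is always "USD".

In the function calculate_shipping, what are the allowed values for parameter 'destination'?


The calculate_shipping spec declares:
  - destination (string, required): Destination country code [values: US, CA, UK, DE, JP, AU, BR, IN]
Allowed values:
US, CA, UK, DE, JP, AU, BR, IN
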